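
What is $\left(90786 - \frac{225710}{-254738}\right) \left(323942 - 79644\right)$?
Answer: $\frac{2824924016512922}{127369} \approx 2.2179 \cdot 10^{10}$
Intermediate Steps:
$\left(90786 - \frac{225710}{-254738}\right) \left(323942 - 79644\right) = \left(90786 - - \frac{112855}{127369}\right) 244298 = \left(90786 + \frac{112855}{127369}\right) 244298 = \frac{11563434889}{127369} \cdot 244298 = \frac{2824924016512922}{127369}$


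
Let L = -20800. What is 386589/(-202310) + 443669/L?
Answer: -9779972659/420804800 ≈ -23.241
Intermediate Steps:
386589/(-202310) + 443669/L = 386589/(-202310) + 443669/(-20800) = 386589*(-1/202310) + 443669*(-1/20800) = -386589/202310 - 443669/20800 = -9779972659/420804800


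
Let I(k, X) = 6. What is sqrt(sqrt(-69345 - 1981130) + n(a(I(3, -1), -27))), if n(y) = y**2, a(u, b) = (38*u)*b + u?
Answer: sqrt(37822500 + 5*I*sqrt(82019)) ≈ 6150.0 + 0.1*I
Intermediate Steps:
a(u, b) = u + 38*b*u (a(u, b) = 38*b*u + u = u + 38*b*u)
sqrt(sqrt(-69345 - 1981130) + n(a(I(3, -1), -27))) = sqrt(sqrt(-69345 - 1981130) + (6*(1 + 38*(-27)))**2) = sqrt(sqrt(-2050475) + (6*(1 - 1026))**2) = sqrt(5*I*sqrt(82019) + (6*(-1025))**2) = sqrt(5*I*sqrt(82019) + (-6150)**2) = sqrt(5*I*sqrt(82019) + 37822500) = sqrt(37822500 + 5*I*sqrt(82019))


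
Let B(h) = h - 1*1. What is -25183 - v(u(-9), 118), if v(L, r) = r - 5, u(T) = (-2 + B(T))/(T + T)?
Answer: -25296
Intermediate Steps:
B(h) = -1 + h (B(h) = h - 1 = -1 + h)
u(T) = (-3 + T)/(2*T) (u(T) = (-2 + (-1 + T))/(T + T) = (-3 + T)/((2*T)) = (-3 + T)*(1/(2*T)) = (-3 + T)/(2*T))
v(L, r) = -5 + r
-25183 - v(u(-9), 118) = -25183 - (-5 + 118) = -25183 - 1*113 = -25183 - 113 = -25296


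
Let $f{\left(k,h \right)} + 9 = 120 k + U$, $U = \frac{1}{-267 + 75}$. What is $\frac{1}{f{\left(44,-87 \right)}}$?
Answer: $\frac{192}{1012031} \approx 0.00018972$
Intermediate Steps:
$U = - \frac{1}{192}$ ($U = \frac{1}{-192} = - \frac{1}{192} \approx -0.0052083$)
$f{\left(k,h \right)} = - \frac{1729}{192} + 120 k$ ($f{\left(k,h \right)} = -9 + \left(120 k - \frac{1}{192}\right) = -9 + \left(- \frac{1}{192} + 120 k\right) = - \frac{1729}{192} + 120 k$)
$\frac{1}{f{\left(44,-87 \right)}} = \frac{1}{- \frac{1729}{192} + 120 \cdot 44} = \frac{1}{- \frac{1729}{192} + 5280} = \frac{1}{\frac{1012031}{192}} = \frac{192}{1012031}$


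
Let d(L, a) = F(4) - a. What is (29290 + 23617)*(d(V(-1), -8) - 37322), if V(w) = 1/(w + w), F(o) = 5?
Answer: -1973907263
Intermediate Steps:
V(w) = 1/(2*w)
d(L, a) = 5 - a
(29290 + 23617)*(d(V(-1), -8) - 37322) = (29290 + 23617)*((5 - 1*(-8)) - 37322) = 52907*((5 + 8) - 37322) = 52907*(13 - 37322) = 52907*(-37309) = -1973907263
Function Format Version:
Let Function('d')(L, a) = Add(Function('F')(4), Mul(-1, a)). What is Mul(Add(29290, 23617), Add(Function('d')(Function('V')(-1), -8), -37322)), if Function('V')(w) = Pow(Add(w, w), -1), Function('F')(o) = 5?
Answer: -1973907263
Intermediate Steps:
Function('V')(w) = Mul(Rational(1, 2), Pow(w, -1)) (Function('V')(w) = Pow(Mul(2, w), -1) = Mul(Rational(1, 2), Pow(w, -1)))
Function('d')(L, a) = Add(5, Mul(-1, a))
Mul(Add(29290, 23617), Add(Function('d')(Function('V')(-1), -8), -37322)) = Mul(Add(29290, 23617), Add(Add(5, Mul(-1, -8)), -37322)) = Mul(52907, Add(Add(5, 8), -37322)) = Mul(52907, Add(13, -37322)) = Mul(52907, -37309) = -1973907263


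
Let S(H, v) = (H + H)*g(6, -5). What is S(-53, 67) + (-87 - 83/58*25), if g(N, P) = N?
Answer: -44009/58 ≈ -758.78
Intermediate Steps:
S(H, v) = 12*H (S(H, v) = (H + H)*6 = (2*H)*6 = 12*H)
S(-53, 67) + (-87 - 83/58*25) = 12*(-53) + (-87 - 83/58*25) = -636 + (-87 - 83*1/58*25) = -636 + (-87 - 83/58*25) = -636 + (-87 - 2075/58) = -636 - 7121/58 = -44009/58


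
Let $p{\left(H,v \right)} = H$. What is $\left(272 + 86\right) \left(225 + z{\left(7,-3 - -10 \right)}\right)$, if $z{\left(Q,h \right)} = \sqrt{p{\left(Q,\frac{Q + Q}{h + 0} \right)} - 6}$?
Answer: $80908$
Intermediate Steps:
$z{\left(Q,h \right)} = \sqrt{-6 + Q}$ ($z{\left(Q,h \right)} = \sqrt{Q - 6} = \sqrt{-6 + Q}$)
$\left(272 + 86\right) \left(225 + z{\left(7,-3 - -10 \right)}\right) = \left(272 + 86\right) \left(225 + \sqrt{-6 + 7}\right) = 358 \left(225 + \sqrt{1}\right) = 358 \left(225 + 1\right) = 358 \cdot 226 = 80908$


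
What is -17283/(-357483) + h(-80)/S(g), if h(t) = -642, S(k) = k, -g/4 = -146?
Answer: -5224067/4970716 ≈ -1.0510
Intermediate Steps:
g = 584 (g = -4*(-146) = 584)
-17283/(-357483) + h(-80)/S(g) = -17283/(-357483) - 642/584 = -17283*(-1/357483) - 642*1/584 = 823/17023 - 321/292 = -5224067/4970716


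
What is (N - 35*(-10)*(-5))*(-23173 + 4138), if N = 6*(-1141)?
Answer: 163624860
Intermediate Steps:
N = -6846
(N - 35*(-10)*(-5))*(-23173 + 4138) = (-6846 - 35*(-10)*(-5))*(-23173 + 4138) = (-6846 + 350*(-5))*(-19035) = (-6846 - 1750)*(-19035) = -8596*(-19035) = 163624860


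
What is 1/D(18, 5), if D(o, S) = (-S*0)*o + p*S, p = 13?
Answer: 1/65 ≈ 0.015385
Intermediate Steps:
D(o, S) = 13*S (D(o, S) = (-S*0)*o + 13*S = 0*o + 13*S = 0 + 13*S = 13*S)
1/D(18, 5) = 1/(13*5) = 1/65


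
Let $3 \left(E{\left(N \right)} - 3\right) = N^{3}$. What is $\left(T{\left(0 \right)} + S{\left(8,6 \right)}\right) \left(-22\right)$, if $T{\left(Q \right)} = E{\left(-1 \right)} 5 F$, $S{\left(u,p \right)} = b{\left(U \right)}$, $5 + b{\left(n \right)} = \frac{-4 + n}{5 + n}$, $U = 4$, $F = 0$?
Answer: $110$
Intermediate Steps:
$E{\left(N \right)} = 3 + \frac{N^{3}}{3}$
$b{\left(n \right)} = -5 + \frac{-4 + n}{5 + n}$
$S{\left(u,p \right)} = -5$ ($S{\left(u,p \right)} = \frac{-29 - 16}{5 + 4} = \frac{-29 - 16}{9} = \frac{1}{9} \left(-45\right) = -5$)
$T{\left(Q \right)} = 0$ ($T{\left(Q \right)} = \left(3 + \frac{\left(-1\right)^{3}}{3}\right) 5 \cdot 0 = \left(3 + \frac{1}{3} \left(-1\right)\right) 5 \cdot 0 = \left(3 - \frac{1}{3}\right) 5 \cdot 0 = \frac{8}{3} \cdot 5 \cdot 0 = \frac{40}{3} \cdot 0 = 0$)
$\left(T{\left(0 \right)} + S{\left(8,6 \right)}\right) \left(-22\right) = \left(0 - 5\right) \left(-22\right) = \left(-5\right) \left(-22\right) = 110$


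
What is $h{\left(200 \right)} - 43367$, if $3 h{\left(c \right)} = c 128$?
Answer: $- \frac{104501}{3} \approx -34834.0$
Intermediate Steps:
$h{\left(c \right)} = \frac{128 c}{3}$ ($h{\left(c \right)} = \frac{c 128}{3} = \frac{128 c}{3}$)
$h{\left(200 \right)} - 43367 = \frac{128}{3} \cdot 200 - 43367 = \frac{25600}{3} - 43367 = - \frac{104501}{3}$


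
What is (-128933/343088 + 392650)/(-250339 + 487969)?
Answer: 44904458089/27176000480 ≈ 1.6524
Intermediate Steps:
(-128933/343088 + 392650)/(-250339 + 487969) = (-128933*1/343088 + 392650)/237630 = (-128933/343088 + 392650)*(1/237630) = (134713374267/343088)*(1/237630) = 44904458089/27176000480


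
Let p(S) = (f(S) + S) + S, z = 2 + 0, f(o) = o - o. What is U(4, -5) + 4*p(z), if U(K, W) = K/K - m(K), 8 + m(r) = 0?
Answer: 25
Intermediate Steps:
m(r) = -8 (m(r) = -8 + 0 = -8)
f(o) = 0
z = 2
U(K, W) = 9 (U(K, W) = K/K - 1*(-8) = 1 + 8 = 9)
p(S) = 2*S (p(S) = (0 + S) + S = S + S = 2*S)
U(4, -5) + 4*p(z) = 9 + 4*(2*2) = 9 + 4*4 = 9 + 16 = 25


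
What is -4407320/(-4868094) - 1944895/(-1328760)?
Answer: 510806740111/215617619448 ≈ 2.3690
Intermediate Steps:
-4407320/(-4868094) - 1944895/(-1328760) = -4407320*(-1/4868094) - 1944895*(-1/1328760) = 2203660/2434047 + 388979/265752 = 510806740111/215617619448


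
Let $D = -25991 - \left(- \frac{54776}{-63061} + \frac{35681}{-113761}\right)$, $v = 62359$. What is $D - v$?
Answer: $- \frac{633816493188345}{7173882421} \approx -88351.0$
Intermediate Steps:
$D = - \frac{186460359297206}{7173882421}$ ($D = -25991 - \left(\left(-54776\right) \left(- \frac{1}{63061}\right) + 35681 \left(- \frac{1}{113761}\right)\right) = -25991 - \left(\frac{54776}{63061} - \frac{35681}{113761}\right) = -25991 - \frac{3981292995}{7173882421} = - \frac{186460359297206}{7173882421} \approx -25992.0$)
$D - v = - \frac{186460359297206}{7173882421} - 62359 = - \frac{633816493188345}{7173882421}$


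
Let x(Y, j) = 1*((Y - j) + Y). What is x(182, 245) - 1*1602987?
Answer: -1602868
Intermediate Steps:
x(Y, j) = -j + 2*Y (x(Y, j) = 1*(-j + 2*Y) = -j + 2*Y)
x(182, 245) - 1*1602987 = (-1*245 + 2*182) - 1*1602987 = (-245 + 364) - 1602987 = 119 - 1602987 = -1602868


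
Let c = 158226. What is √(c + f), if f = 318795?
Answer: √477021 ≈ 690.67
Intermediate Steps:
√(c + f) = √(158226 + 318795) = √477021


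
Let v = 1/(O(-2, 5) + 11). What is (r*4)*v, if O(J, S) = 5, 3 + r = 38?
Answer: 35/4 ≈ 8.7500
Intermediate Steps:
r = 35 (r = -3 + 38 = 35)
v = 1/16 (v = 1/(5 + 11) = 1/16 ≈ 0.062500)
(r*4)*v = (35*4)*(1/16) = 140*(1/16) = 35/4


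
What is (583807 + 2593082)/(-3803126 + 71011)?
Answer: -3176889/3732115 ≈ -0.85123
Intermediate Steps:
(583807 + 2593082)/(-3803126 + 71011) = 3176889/(-3732115) = 3176889*(-1/3732115) = -3176889/3732115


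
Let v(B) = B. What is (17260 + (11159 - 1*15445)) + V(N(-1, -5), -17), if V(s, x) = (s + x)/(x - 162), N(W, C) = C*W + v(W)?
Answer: 2322359/179 ≈ 12974.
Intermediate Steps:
N(W, C) = W + C*W (N(W, C) = C*W + W = W + C*W)
V(s, x) = (s + x)/(-162 + x)
(17260 + (11159 - 1*15445)) + V(N(-1, -5), -17) = (17260 + (11159 - 1*15445)) + (-(1 - 5) - 17)/(-162 - 17) = (17260 + (11159 - 15445)) + (-1*(-4) - 17)/(-179) = (17260 - 4286) - (4 - 17)/179 = 12974 - 1/179*(-13) = 12974 + 13/179 = 2322359/179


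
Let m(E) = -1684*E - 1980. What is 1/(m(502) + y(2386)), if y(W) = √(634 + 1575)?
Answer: -1/847301 ≈ -1.1802e-6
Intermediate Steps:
y(W) = 47 (y(W) = √2209 = 47)
m(E) = -1980 - 1684*E
1/(m(502) + y(2386)) = 1/((-1980 - 1684*502) + 47) = 1/((-1980 - 845368) + 47) = 1/(-847348 + 47) = 1/(-847301) = -1/847301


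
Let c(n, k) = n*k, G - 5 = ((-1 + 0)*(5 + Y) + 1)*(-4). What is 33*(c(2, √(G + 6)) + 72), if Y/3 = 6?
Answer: 2376 + 198*√11 ≈ 3032.7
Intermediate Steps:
Y = 18 (Y = 3*6 = 18)
G = 93 (G = 5 + ((-1 + 0)*(5 + 18) + 1)*(-4) = 5 + (-1*23 + 1)*(-4) = 5 + (-23 + 1)*(-4) = 5 - 22*(-4) = 5 + 88 = 93)
c(n, k) = k*n
33*(c(2, √(G + 6)) + 72) = 33*(√(93 + 6)*2 + 72) = 33*(√99*2 + 72) = 33*((3*√11)*2 + 72) = 33*(6*√11 + 72) = 33*(72 + 6*√11) = 2376 + 198*√11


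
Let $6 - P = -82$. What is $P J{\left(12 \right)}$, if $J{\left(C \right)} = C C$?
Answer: $12672$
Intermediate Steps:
$P = 88$ ($P = 6 - -82 = 6 + 82 = 88$)
$J{\left(C \right)} = C^{2}$
$P J{\left(12 \right)} = 88 \cdot 12^{2} = 88 \cdot 144 = 12672$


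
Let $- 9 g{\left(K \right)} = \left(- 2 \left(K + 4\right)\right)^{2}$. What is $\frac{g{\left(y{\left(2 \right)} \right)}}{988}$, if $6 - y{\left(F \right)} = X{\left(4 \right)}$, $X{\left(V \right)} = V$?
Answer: $- \frac{4}{247} \approx -0.016194$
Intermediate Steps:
$y{\left(F \right)} = 2$ ($y{\left(F \right)} = 6 - 4 = 2$)
$g{\left(K \right)} = - \frac{\left(-8 - 2 K\right)^{2}}{9}$ ($g{\left(K \right)} = - \frac{\left(- 2 \left(K + 4\right)\right)^{2}}{9} = - \frac{\left(- 2 \left(4 + K\right)\right)^{2}}{9} = - \frac{\left(-8 - 2 K\right)^{2}}{9}$)
$\frac{g{\left(y{\left(2 \right)} \right)}}{988} = \frac{\left(- \frac{4}{9}\right) \left(4 + 2\right)^{2}}{988} = - \frac{4 \cdot 6^{2}}{9} \cdot \frac{1}{988} = \left(- \frac{4}{9}\right) 36 \cdot \frac{1}{988} = \left(-16\right) \frac{1}{988} = - \frac{4}{247}$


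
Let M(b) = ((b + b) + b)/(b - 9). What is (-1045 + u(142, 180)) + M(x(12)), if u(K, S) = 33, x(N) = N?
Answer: -1000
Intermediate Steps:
M(b) = 3*b/(-9 + b) (M(b) = (2*b + b)/(-9 + b) = (3*b)/(-9 + b) = 3*b/(-9 + b))
(-1045 + u(142, 180)) + M(x(12)) = (-1045 + 33) + 3*12/(-9 + 12) = -1012 + 3*12/3 = -1012 + 3*12*(⅓) = -1012 + 12 = -1000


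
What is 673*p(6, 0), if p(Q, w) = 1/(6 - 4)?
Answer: 673/2 ≈ 336.50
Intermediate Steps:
p(Q, w) = ½ (p(Q, w) = 1/2 = ½)
673*p(6, 0) = 673*(½) = 673/2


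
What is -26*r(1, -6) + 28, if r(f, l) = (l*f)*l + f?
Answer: -934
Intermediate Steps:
r(f, l) = f + f*l**2 (r(f, l) = (f*l)*l + f = f*l**2 + f = f + f*l**2)
-26*r(1, -6) + 28 = -26*(1 + (-6)**2) + 28 = -26*(1 + 36) + 28 = -26*37 + 28 = -962 + 28 = -934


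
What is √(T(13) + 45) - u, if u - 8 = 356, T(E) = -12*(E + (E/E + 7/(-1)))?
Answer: -364 + I*√39 ≈ -364.0 + 6.245*I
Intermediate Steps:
T(E) = 72 - 12*E (T(E) = -12*(E + (1 + 7*(-1))) = -12*(E + (1 - 7)) = -12*(E - 6) = -12*(-6 + E) = 72 - 12*E)
u = 364 (u = 8 + 356 = 364)
√(T(13) + 45) - u = √((72 - 12*13) + 45) - 1*364 = √((72 - 156) + 45) - 364 = √(-84 + 45) - 364 = √(-39) - 364 = I*√39 - 364 = -364 + I*√39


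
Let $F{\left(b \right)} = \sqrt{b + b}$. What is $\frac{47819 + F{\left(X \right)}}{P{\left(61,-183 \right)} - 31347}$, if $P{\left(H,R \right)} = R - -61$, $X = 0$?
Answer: $- \frac{47819}{31469} \approx -1.5196$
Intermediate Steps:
$P{\left(H,R \right)} = 61 + R$ ($P{\left(H,R \right)} = R + 61 = 61 + R$)
$F{\left(b \right)} = \sqrt{2} \sqrt{b}$ ($F{\left(b \right)} = \sqrt{2 b} = \sqrt{2} \sqrt{b}$)
$\frac{47819 + F{\left(X \right)}}{P{\left(61,-183 \right)} - 31347} = \frac{47819 + \sqrt{2} \sqrt{0}}{\left(61 - 183\right) - 31347} = \frac{47819 + \sqrt{2} \cdot 0}{-122 - 31347} = \frac{47819 + 0}{-31469} = 47819 \left(- \frac{1}{31469}\right) = - \frac{47819}{31469}$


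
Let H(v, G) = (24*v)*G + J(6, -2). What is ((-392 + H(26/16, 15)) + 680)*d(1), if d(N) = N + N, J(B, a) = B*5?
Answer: 1806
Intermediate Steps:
J(B, a) = 5*B
H(v, G) = 30 + 24*G*v (H(v, G) = (24*v)*G + 5*6 = 24*G*v + 30 = 30 + 24*G*v)
d(N) = 2*N
((-392 + H(26/16, 15)) + 680)*d(1) = ((-392 + (30 + 24*15*(26/16))) + 680)*(2*1) = ((-392 + (30 + 24*15*(26*(1/16)))) + 680)*2 = ((-392 + (30 + 24*15*(13/8))) + 680)*2 = ((-392 + (30 + 585)) + 680)*2 = ((-392 + 615) + 680)*2 = (223 + 680)*2 = 903*2 = 1806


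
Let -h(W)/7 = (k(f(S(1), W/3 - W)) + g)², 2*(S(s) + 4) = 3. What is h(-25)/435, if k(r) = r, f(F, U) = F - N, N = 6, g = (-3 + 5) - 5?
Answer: -3703/1740 ≈ -2.1282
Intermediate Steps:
S(s) = -5/2 (S(s) = -4 + (½)*3 = -4 + 3/2 = -5/2)
g = -3 (g = 2 - 5 = -3)
f(F, U) = -6 + F (f(F, U) = F - 1*6 = F - 6 = -6 + F)
h(W) = -3703/4 (h(W) = -7*((-6 - 5/2) - 3)² = -7*(-17/2 - 3)² = -7*(-23/2)² = -7*529/4 = -3703/4)
h(-25)/435 = -3703/4/435 = -3703/4*1/435 = -3703/1740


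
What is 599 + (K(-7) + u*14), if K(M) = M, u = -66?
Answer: -332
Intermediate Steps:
599 + (K(-7) + u*14) = 599 + (-7 - 66*14) = 599 + (-7 - 924) = 599 - 931 = -332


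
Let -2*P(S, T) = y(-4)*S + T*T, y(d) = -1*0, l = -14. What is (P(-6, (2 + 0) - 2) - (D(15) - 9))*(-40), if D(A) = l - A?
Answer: -1520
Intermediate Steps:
y(d) = 0
D(A) = -14 - A
P(S, T) = -T**2/2 (P(S, T) = -(0*S + T*T)/2 = -(0 + T**2)/2 = -T**2/2)
(P(-6, (2 + 0) - 2) - (D(15) - 9))*(-40) = (-((2 + 0) - 2)**2/2 - ((-14 - 1*15) - 9))*(-40) = (-(2 - 2)**2/2 - ((-14 - 15) - 9))*(-40) = (-1/2*0**2 - (-29 - 9))*(-40) = (-1/2*0 - 1*(-38))*(-40) = (0 + 38)*(-40) = 38*(-40) = -1520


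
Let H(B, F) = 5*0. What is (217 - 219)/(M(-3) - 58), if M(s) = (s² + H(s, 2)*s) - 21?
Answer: 1/35 ≈ 0.028571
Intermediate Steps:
H(B, F) = 0
M(s) = -21 + s² (M(s) = (s² + 0*s) - 21 = (s² + 0) - 21 = s² - 21 = -21 + s²)
(217 - 219)/(M(-3) - 58) = (217 - 219)/((-21 + (-3)²) - 58) = -2/((-21 + 9) - 58) = -2/(-12 - 58) = -2/(-70) = -2*(-1/70) = 1/35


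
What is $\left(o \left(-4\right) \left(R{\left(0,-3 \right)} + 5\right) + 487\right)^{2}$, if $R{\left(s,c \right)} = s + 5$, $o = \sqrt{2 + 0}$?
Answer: $240369 - 38960 \sqrt{2} \approx 1.8527 \cdot 10^{5}$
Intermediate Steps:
$o = \sqrt{2} \approx 1.4142$
$R{\left(s,c \right)} = 5 + s$
$\left(o \left(-4\right) \left(R{\left(0,-3 \right)} + 5\right) + 487\right)^{2} = \left(\sqrt{2} \left(-4\right) \left(\left(5 + 0\right) + 5\right) + 487\right)^{2} = \left(- 4 \sqrt{2} \left(5 + 5\right) + 487\right)^{2} = \left(- 4 \sqrt{2} \cdot 10 + 487\right)^{2} = \left(- 40 \sqrt{2} + 487\right)^{2} = \left(487 - 40 \sqrt{2}\right)^{2}$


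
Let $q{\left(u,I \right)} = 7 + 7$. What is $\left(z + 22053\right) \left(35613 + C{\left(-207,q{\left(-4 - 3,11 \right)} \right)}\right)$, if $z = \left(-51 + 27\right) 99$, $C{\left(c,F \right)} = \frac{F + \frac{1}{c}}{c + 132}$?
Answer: $\frac{3626398478752}{5175} \approx 7.0075 \cdot 10^{8}$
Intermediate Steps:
$q{\left(u,I \right)} = 14$
$C{\left(c,F \right)} = \frac{F + \frac{1}{c}}{132 + c}$
$z = -2376$ ($z = \left(-24\right) 99 = -2376$)
$\left(z + 22053\right) \left(35613 + C{\left(-207,q{\left(-4 - 3,11 \right)} \right)}\right) = \left(-2376 + 22053\right) \left(35613 + \frac{1 + 14 \left(-207\right)}{\left(-207\right) \left(132 - 207\right)}\right) = 19677 \left(35613 - \frac{1 - 2898}{207 \left(-75\right)}\right) = 19677 \left(35613 - \left(- \frac{1}{15525}\right) \left(-2897\right)\right) = 19677 \left(35613 - \frac{2897}{15525}\right) = 19677 \cdot \frac{552888928}{15525} = \frac{3626398478752}{5175}$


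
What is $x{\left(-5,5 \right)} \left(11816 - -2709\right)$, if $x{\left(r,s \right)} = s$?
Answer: $72625$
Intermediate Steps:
$x{\left(-5,5 \right)} \left(11816 - -2709\right) = 5 \left(11816 - -2709\right) = 5 \left(11816 + 2709\right) = 5 \cdot 14525 = 72625$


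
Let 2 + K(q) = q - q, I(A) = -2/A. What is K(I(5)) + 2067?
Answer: 2065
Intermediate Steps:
K(q) = -2 (K(q) = -2 + (q - q) = -2 + 0 = -2)
K(I(5)) + 2067 = -2 + 2067 = 2065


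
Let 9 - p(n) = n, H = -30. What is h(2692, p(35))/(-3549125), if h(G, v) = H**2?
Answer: -36/141965 ≈ -0.00025358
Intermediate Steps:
p(n) = 9 - n
h(G, v) = 900 (h(G, v) = (-30)**2 = 900)
h(2692, p(35))/(-3549125) = 900/(-3549125) = 900*(-1/3549125) = -36/141965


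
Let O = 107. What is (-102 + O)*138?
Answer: 690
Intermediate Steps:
(-102 + O)*138 = (-102 + 107)*138 = 5*138 = 690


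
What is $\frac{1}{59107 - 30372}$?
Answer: $\frac{1}{28735} \approx 3.4801 \cdot 10^{-5}$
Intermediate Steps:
$\frac{1}{59107 - 30372} = \frac{1}{28735}$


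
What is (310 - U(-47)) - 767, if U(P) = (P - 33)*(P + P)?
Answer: -7977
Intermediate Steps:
U(P) = 2*P*(-33 + P) (U(P) = (-33 + P)*(2*P) = 2*P*(-33 + P))
(310 - U(-47)) - 767 = (310 - 2*(-47)*(-33 - 47)) - 767 = (310 - 2*(-47)*(-80)) - 767 = (310 - 1*7520) - 767 = (310 - 7520) - 767 = -7210 - 767 = -7977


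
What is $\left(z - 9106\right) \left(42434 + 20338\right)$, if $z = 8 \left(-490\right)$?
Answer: $-817668072$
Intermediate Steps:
$z = -3920$
$\left(z - 9106\right) \left(42434 + 20338\right) = \left(-3920 - 9106\right) \left(42434 + 20338\right) = \left(-13026\right) 62772 = -817668072$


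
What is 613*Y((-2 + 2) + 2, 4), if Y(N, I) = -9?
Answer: -5517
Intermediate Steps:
613*Y((-2 + 2) + 2, 4) = 613*(-9) = -5517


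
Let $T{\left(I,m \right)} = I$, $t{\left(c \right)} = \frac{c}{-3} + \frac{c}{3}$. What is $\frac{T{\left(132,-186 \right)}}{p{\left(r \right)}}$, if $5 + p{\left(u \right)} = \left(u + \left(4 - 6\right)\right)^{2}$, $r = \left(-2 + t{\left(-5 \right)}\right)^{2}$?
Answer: $-132$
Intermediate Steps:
$t{\left(c \right)} = 0$ ($t{\left(c \right)} = c \left(- \frac{1}{3}\right) + c \frac{1}{3} = - \frac{c}{3} + \frac{c}{3} = 0$)
$r = 4$ ($r = \left(-2 + 0\right)^{2} = \left(-2\right)^{2} = 4$)
$p{\left(u \right)} = -5 + \left(-2 + u\right)^{2}$ ($p{\left(u \right)} = -5 + \left(u + \left(4 - 6\right)\right)^{2} = -5 + \left(u - 2\right)^{2} = -5 + \left(-2 + u\right)^{2}$)
$\frac{T{\left(132,-186 \right)}}{p{\left(r \right)}} = \frac{132}{-5 + \left(-2 + 4\right)^{2}} = \frac{132}{-5 + 2^{2}} = \frac{132}{-5 + 4} = \frac{132}{-1} = 132 \left(-1\right) = -132$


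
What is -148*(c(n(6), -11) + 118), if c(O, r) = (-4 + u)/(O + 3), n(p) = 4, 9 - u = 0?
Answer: -122988/7 ≈ -17570.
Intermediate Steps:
u = 9 (u = 9 - 1*0 = 9 + 0 = 9)
c(O, r) = 5/(3 + O) (c(O, r) = (-4 + 9)/(O + 3) = 5/(3 + O))
-148*(c(n(6), -11) + 118) = -148*(5/(3 + 4) + 118) = -148*(5/7 + 118) = -148*831/7 = -122988/7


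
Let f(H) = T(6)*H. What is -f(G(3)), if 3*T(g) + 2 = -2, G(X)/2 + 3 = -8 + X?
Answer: -64/3 ≈ -21.333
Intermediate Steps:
G(X) = -22 + 2*X (G(X) = -6 + 2*(-8 + X) = -6 + (-16 + 2*X) = -22 + 2*X)
T(g) = -4/3 (T(g) = -⅔ + (⅓)*(-2) = -⅔ - ⅔ = -4/3)
f(H) = -4*H/3
-f(G(3)) = -(-4)*(-22 + 2*3)/3 = -(-4)*(-22 + 6)/3 = -(-4)*(-16)/3 = -1*64/3 = -64/3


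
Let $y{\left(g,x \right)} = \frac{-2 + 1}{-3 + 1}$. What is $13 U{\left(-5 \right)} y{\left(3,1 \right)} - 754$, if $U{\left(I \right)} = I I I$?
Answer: $- \frac{3133}{2} \approx -1566.5$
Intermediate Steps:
$U{\left(I \right)} = I^{3}$ ($U{\left(I \right)} = I^{2} I = I^{3}$)
$y{\left(g,x \right)} = \frac{1}{2}$ ($y{\left(g,x \right)} = - \frac{1}{-2} = \left(-1\right) \left(- \frac{1}{2}\right) = \frac{1}{2}$)
$13 U{\left(-5 \right)} y{\left(3,1 \right)} - 754 = 13 \left(-5\right)^{3} \cdot \frac{1}{2} - 754 = 13 \left(-125\right) \frac{1}{2} - 754 = \left(-1625\right) \frac{1}{2} - 754 = - \frac{1625}{2} - 754 = - \frac{3133}{2}$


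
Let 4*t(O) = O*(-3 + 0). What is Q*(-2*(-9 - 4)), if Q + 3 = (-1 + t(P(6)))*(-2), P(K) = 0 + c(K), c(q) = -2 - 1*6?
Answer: -338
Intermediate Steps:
c(q) = -8 (c(q) = -2 - 6 = -8)
P(K) = -8 (P(K) = 0 - 8 = -8)
t(O) = -3*O/4 (t(O) = (O*(-3 + 0))/4 = (O*(-3))/4 = (-3*O)/4 = -3*O/4)
Q = -13 (Q = -3 + (-1 - ¾*(-8))*(-2) = -3 + (-1 + 6)*(-2) = -3 + 5*(-2) = -3 - 10 = -13)
Q*(-2*(-9 - 4)) = -(-26)*(-9 - 4) = -(-26)*(-13) = -13*26 = -338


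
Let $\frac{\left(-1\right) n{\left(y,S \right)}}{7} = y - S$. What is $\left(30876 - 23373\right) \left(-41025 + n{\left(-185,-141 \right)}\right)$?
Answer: $-305499651$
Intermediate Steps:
$n{\left(y,S \right)} = - 7 y + 7 S$ ($n{\left(y,S \right)} = - 7 \left(y - S\right) = - 7 y + 7 S$)
$\left(30876 - 23373\right) \left(-41025 + n{\left(-185,-141 \right)}\right) = \left(30876 - 23373\right) \left(-41025 + \left(\left(-7\right) \left(-185\right) + 7 \left(-141\right)\right)\right) = 7503 \left(-41025 + \left(1295 - 987\right)\right) = 7503 \left(-41025 + 308\right) = 7503 \left(-40717\right) = -305499651$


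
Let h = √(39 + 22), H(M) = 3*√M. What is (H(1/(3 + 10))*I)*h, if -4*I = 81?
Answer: -243*√793/52 ≈ -131.59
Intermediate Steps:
I = -81/4 (I = -¼*81 = -81/4 ≈ -20.250)
h = √61 ≈ 7.8102
(H(1/(3 + 10))*I)*h = ((3*√(1/(3 + 10)))*(-81/4))*√61 = ((3*√(1/13))*(-81/4))*√61 = ((3*(√13/13))*(-81/4))*√61 = ((3*√13/13)*(-81/4))*√61 = (-243*√13/52)*√61 = -243*√793/52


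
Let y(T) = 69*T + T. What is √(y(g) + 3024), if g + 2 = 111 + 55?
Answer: 14*√74 ≈ 120.43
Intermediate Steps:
g = 164 (g = -2 + (111 + 55) = -2 + 166 = 164)
y(T) = 70*T
√(y(g) + 3024) = √(70*164 + 3024) = √(11480 + 3024) = √14504 = 14*√74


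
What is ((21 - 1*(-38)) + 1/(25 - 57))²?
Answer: 3560769/1024 ≈ 3477.3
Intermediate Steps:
((21 - 1*(-38)) + 1/(25 - 57))² = ((21 + 38) + 1/(-32))² = (59 - 1/32)² = (1887/32)² = 3560769/1024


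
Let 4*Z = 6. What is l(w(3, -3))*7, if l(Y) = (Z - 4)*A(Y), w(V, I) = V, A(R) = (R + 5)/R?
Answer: -140/3 ≈ -46.667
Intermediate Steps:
A(R) = (5 + R)/R
Z = 3/2 (Z = (1/4)*6 = 3/2 ≈ 1.5000)
l(Y) = -5*(5 + Y)/(2*Y) (l(Y) = (3/2 - 4)*((5 + Y)/Y) = -5*(5 + Y)/(2*Y))
l(w(3, -3))*7 = ((5/2)*(-5 - 1*3)/3)*7 = ((5/2)*(1/3)*(-5 - 3))*7 = ((5/2)*(1/3)*(-8))*7 = -20/3*7 = -140/3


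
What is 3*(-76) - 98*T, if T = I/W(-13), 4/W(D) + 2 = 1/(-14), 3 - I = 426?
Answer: -86781/4 ≈ -21695.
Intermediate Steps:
I = -423 (I = 3 - 1*426 = 3 - 426 = -423)
W(D) = -56/29 (W(D) = 4/(-2 + 1/(-14)) = 4/(-2 - 1/14) = 4/(-29/14) = 4*(-14/29) = -56/29)
T = 12267/56 (T = -423/(-56/29) = -423*(-29/56) = 12267/56 ≈ 219.05)
3*(-76) - 98*T = 3*(-76) - 98*12267/56 = -228 - 85869/4 = -86781/4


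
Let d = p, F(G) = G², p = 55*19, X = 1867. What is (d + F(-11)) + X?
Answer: 3033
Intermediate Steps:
p = 1045
d = 1045
(d + F(-11)) + X = (1045 + (-11)²) + 1867 = (1045 + 121) + 1867 = 1166 + 1867 = 3033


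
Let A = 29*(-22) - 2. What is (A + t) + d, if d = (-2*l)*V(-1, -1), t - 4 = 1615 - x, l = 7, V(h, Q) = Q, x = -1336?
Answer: 2329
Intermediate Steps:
A = -640 (A = -638 - 2 = -640)
t = 2955 (t = 4 + (1615 - 1*(-1336)) = 4 + (1615 + 1336) = 4 + 2951 = 2955)
d = 14 (d = -2*7*(-1) = -14*(-1) = 14)
(A + t) + d = (-640 + 2955) + 14 = 2315 + 14 = 2329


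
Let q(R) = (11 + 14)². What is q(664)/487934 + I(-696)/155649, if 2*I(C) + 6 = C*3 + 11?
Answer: -205451318/37973219583 ≈ -0.0054104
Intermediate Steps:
q(R) = 625 (q(R) = 25² = 625)
I(C) = 5/2 + 3*C/2 (I(C) = -3 + (C*3 + 11)/2 = -3 + (3*C + 11)/2 = -3 + (11 + 3*C)/2 = -3 + (11/2 + 3*C/2) = 5/2 + 3*C/2)
q(664)/487934 + I(-696)/155649 = 625/487934 + (5/2 + (3/2)*(-696))/155649 = 625*(1/487934) + (5/2 - 1044)*(1/155649) = 625/487934 - 2083/2*1/155649 = 625/487934 - 2083/311298 = -205451318/37973219583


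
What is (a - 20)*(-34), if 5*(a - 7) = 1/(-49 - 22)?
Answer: 156944/355 ≈ 442.10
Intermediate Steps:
a = 2484/355 (a = 7 + 1/(5*(-49 - 22)) = 7 + (⅕)/(-71) = 7 + (⅕)*(-1/71) = 7 - 1/355 = 2484/355 ≈ 6.9972)
(a - 20)*(-34) = (2484/355 - 20)*(-34) = -4616/355*(-34) = 156944/355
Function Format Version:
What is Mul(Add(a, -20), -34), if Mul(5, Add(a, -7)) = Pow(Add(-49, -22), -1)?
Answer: Rational(156944, 355) ≈ 442.10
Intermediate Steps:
a = Rational(2484, 355) (a = Add(7, Mul(Rational(1, 5), Pow(Add(-49, -22), -1))) = Add(7, Mul(Rational(1, 5), Pow(-71, -1))) = Add(7, Mul(Rational(1, 5), Rational(-1, 71))) = Add(7, Rational(-1, 355)) = Rational(2484, 355) ≈ 6.9972)
Mul(Add(a, -20), -34) = Mul(Add(Rational(2484, 355), -20), -34) = Mul(Rational(-4616, 355), -34) = Rational(156944, 355)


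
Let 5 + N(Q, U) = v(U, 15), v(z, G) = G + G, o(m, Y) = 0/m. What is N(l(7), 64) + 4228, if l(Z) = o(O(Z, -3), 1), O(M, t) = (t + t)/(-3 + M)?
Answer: 4253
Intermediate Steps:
O(M, t) = 2*t/(-3 + M) (O(M, t) = (2*t)/(-3 + M) = 2*t/(-3 + M))
o(m, Y) = 0
v(z, G) = 2*G
l(Z) = 0
N(Q, U) = 25 (N(Q, U) = -5 + 2*15 = -5 + 30 = 25)
N(l(7), 64) + 4228 = 25 + 4228 = 4253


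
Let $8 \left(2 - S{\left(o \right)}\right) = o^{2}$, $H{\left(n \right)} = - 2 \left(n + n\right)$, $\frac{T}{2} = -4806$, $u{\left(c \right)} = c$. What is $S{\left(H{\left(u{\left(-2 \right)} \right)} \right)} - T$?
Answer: $9606$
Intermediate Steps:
$T = -9612$ ($T = 2 \left(-4806\right) = -9612$)
$H{\left(n \right)} = - 4 n$ ($H{\left(n \right)} = - 2 \cdot 2 n = - 4 n$)
$S{\left(o \right)} = 2 - \frac{o^{2}}{8}$
$S{\left(H{\left(u{\left(-2 \right)} \right)} \right)} - T = \left(2 - \frac{\left(\left(-4\right) \left(-2\right)\right)^{2}}{8}\right) - -9612 = \left(2 - \frac{8^{2}}{8}\right) + 9612 = \left(2 - 8\right) + 9612 = -6 + 9612 = 9606$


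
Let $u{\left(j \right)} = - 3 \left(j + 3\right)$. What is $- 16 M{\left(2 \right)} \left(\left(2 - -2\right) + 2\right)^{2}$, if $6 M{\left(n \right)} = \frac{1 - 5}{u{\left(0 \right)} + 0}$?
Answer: $- \frac{128}{3} \approx -42.667$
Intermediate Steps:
$u{\left(j \right)} = -9 - 3 j$ ($u{\left(j \right)} = - 3 \left(3 + j\right) = -9 - 3 j$)
$M{\left(n \right)} = \frac{2}{27}$ ($M{\left(n \right)} = \frac{\left(1 - 5\right) \frac{1}{\left(-9 - 0\right) + 0}}{6} = \frac{\left(-4\right) \frac{1}{\left(-9 + 0\right) + 0}}{6} = \frac{\left(-4\right) \frac{1}{-9 + 0}}{6} = \frac{\left(-4\right) \frac{1}{-9}}{6} = \frac{\left(-4\right) \left(- \frac{1}{9}\right)}{6} = \frac{1}{6} \cdot \frac{4}{9} = \frac{2}{27}$)
$- 16 M{\left(2 \right)} \left(\left(2 - -2\right) + 2\right)^{2} = \left(-16\right) \frac{2}{27} \left(\left(2 - -2\right) + 2\right)^{2} = - \frac{32 \left(\left(2 + 2\right) + 2\right)^{2}}{27} = - \frac{32 \left(4 + 2\right)^{2}}{27} = - \frac{32 \cdot 6^{2}}{27} = \left(- \frac{32}{27}\right) 36 = - \frac{128}{3}$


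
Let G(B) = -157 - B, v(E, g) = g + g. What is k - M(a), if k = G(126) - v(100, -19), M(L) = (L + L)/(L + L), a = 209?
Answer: -246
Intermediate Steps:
v(E, g) = 2*g
M(L) = 1 (M(L) = (2*L)/((2*L)) = (2*L)*(1/(2*L)) = 1)
k = -245 (k = (-157 - 1*126) - 2*(-19) = (-157 - 126) - 1*(-38) = -283 + 38 = -245)
k - M(a) = -245 - 1*1 = -245 - 1 = -246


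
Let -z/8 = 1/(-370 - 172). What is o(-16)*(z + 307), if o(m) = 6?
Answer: 499206/271 ≈ 1842.1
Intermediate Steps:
z = 4/271 (z = -8/(-370 - 172) = -8/(-542) = -8*(-1/542) = 4/271 ≈ 0.014760)
o(-16)*(z + 307) = 6*(4/271 + 307) = 6*(83201/271) = 499206/271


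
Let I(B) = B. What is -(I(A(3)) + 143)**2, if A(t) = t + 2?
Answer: -21904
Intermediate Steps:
A(t) = 2 + t
-(I(A(3)) + 143)**2 = -((2 + 3) + 143)**2 = -(5 + 143)**2 = -1*148**2 = -1*21904 = -21904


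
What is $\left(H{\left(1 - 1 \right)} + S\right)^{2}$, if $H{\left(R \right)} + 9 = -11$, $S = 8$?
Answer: $144$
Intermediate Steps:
$H{\left(R \right)} = -20$ ($H{\left(R \right)} = -9 - 11 = -20$)
$\left(H{\left(1 - 1 \right)} + S\right)^{2} = \left(-20 + 8\right)^{2} = \left(-12\right)^{2} = 144$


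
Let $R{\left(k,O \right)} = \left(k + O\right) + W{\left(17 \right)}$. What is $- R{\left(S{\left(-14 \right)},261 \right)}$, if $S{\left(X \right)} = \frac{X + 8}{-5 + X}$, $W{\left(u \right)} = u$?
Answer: $- \frac{5288}{19} \approx -278.32$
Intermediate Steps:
$S{\left(X \right)} = \frac{8 + X}{-5 + X}$
$R{\left(k,O \right)} = 17 + O + k$ ($R{\left(k,O \right)} = \left(k + O\right) + 17 = \left(O + k\right) + 17 = 17 + O + k$)
$- R{\left(S{\left(-14 \right)},261 \right)} = - (17 + 261 + \frac{8 - 14}{-5 - 14}) = - (17 + 261 + \frac{1}{-19} \left(-6\right)) = - (17 + 261 - - \frac{6}{19}) = - (17 + 261 + \frac{6}{19}) = \left(-1\right) \frac{5288}{19} = - \frac{5288}{19}$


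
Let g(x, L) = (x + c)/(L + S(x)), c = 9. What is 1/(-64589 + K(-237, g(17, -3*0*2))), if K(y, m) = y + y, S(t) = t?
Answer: -1/65063 ≈ -1.5370e-5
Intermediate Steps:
g(x, L) = (9 + x)/(L + x) (g(x, L) = (x + 9)/(L + x) = (9 + x)/(L + x))
K(y, m) = 2*y
1/(-64589 + K(-237, g(17, -3*0*2))) = 1/(-64589 + 2*(-237)) = 1/(-64589 - 474) = 1/(-65063) = -1/65063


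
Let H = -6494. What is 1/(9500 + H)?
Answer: 1/3006 ≈ 0.00033267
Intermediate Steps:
1/(9500 + H) = 1/(9500 - 6494) = 1/3006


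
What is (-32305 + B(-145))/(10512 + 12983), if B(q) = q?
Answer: -6490/4699 ≈ -1.3811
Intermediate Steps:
(-32305 + B(-145))/(10512 + 12983) = (-32305 - 145)/(10512 + 12983) = -32450/23495 = -32450*1/23495 = -6490/4699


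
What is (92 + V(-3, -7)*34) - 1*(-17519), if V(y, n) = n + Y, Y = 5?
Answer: 17543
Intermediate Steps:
V(y, n) = 5 + n (V(y, n) = n + 5 = 5 + n)
(92 + V(-3, -7)*34) - 1*(-17519) = (92 + (5 - 7)*34) - 1*(-17519) = (92 - 2*34) + 17519 = (92 - 68) + 17519 = 24 + 17519 = 17543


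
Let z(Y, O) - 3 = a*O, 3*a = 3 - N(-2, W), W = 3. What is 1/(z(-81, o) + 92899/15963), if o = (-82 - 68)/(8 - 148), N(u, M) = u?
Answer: 223482/2370107 ≈ 0.094292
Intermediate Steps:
o = 15/14 (o = -150/(-140) = -150*(-1/140) = 15/14 ≈ 1.0714)
a = 5/3 (a = (3 - 1*(-2))/3 = (3 + 2)/3 = (⅓)*5 = 5/3 ≈ 1.6667)
z(Y, O) = 3 + 5*O/3
1/(z(-81, o) + 92899/15963) = 1/((3 + (5/3)*(15/14)) + 92899/15963) = 1/((3 + 25/14) + 92899*(1/15963)) = 1/(67/14 + 92899/15963) = 1/(2370107/223482) = 223482/2370107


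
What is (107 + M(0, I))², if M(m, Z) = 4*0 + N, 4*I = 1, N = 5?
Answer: 12544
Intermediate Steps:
I = ¼ (I = (¼)*1 = ¼ ≈ 0.25000)
M(m, Z) = 5 (M(m, Z) = 4*0 + 5 = 0 + 5 = 5)
(107 + M(0, I))² = (107 + 5)² = 112² = 12544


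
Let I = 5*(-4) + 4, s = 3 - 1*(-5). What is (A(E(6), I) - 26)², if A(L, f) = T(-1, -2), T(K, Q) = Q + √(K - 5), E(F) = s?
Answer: (28 - I*√6)² ≈ 778.0 - 137.17*I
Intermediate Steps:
s = 8 (s = 3 + 5 = 8)
E(F) = 8
T(K, Q) = Q + √(-5 + K)
I = -16 (I = -20 + 4 = -16)
A(L, f) = -2 + I*√6 (A(L, f) = -2 + √(-5 - 1) = -2 + √(-6) = -2 + I*√6)
(A(E(6), I) - 26)² = ((-2 + I*√6) - 26)² = (-28 + I*√6)²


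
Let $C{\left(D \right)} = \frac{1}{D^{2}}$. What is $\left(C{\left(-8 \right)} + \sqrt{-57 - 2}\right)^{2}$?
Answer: $- \frac{241663}{4096} + \frac{i \sqrt{59}}{32} \approx -59.0 + 0.24004 i$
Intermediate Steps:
$C{\left(D \right)} = \frac{1}{D^{2}}$
$\left(C{\left(-8 \right)} + \sqrt{-57 - 2}\right)^{2} = \left(\frac{1}{64} + \sqrt{-57 - 2}\right)^{2} = \left(\frac{1}{64} + \sqrt{-59}\right)^{2} = \left(\frac{1}{64} + i \sqrt{59}\right)^{2}$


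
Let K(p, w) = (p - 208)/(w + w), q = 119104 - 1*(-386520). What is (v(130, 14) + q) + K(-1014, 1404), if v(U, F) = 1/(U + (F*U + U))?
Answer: 28395819427/56160 ≈ 5.0562e+5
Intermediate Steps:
q = 505624 (q = 119104 + 386520 = 505624)
K(p, w) = (-208 + p)/(2*w) (K(p, w) = (-208 + p)/((2*w)) = (-208 + p)*(1/(2*w)) = (-208 + p)/(2*w))
v(U, F) = 1/(2*U + F*U) (v(U, F) = 1/(U + (U + F*U)) = 1/(2*U + F*U))
(v(130, 14) + q) + K(-1014, 1404) = (1/(130*(2 + 14)) + 505624) + (½)*(-208 - 1014)/1404 = ((1/130)/16 + 505624) + (½)*(1/1404)*(-1222) = ((1/130)*(1/16) + 505624) - 47/108 = (1/2080 + 505624) - 47/108 = 1051697921/2080 - 47/108 = 28395819427/56160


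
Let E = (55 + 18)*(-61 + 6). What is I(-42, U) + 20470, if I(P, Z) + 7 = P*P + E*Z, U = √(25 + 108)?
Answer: 22227 - 4015*√133 ≈ -24076.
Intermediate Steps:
E = -4015 (E = 73*(-55) = -4015)
U = √133 ≈ 11.533
I(P, Z) = -7 + P² - 4015*Z (I(P, Z) = -7 + (P*P - 4015*Z) = -7 + (P² - 4015*Z) = -7 + P² - 4015*Z)
I(-42, U) + 20470 = (-7 + (-42)² - 4015*√133) + 20470 = (-7 + 1764 - 4015*√133) + 20470 = (1757 - 4015*√133) + 20470 = 22227 - 4015*√133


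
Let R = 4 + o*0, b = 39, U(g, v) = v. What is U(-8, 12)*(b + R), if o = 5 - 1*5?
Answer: 516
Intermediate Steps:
o = 0 (o = 5 - 5 = 0)
R = 4 (R = 4 + 0*0 = 4 + 0 = 4)
U(-8, 12)*(b + R) = 12*(39 + 4) = 12*43 = 516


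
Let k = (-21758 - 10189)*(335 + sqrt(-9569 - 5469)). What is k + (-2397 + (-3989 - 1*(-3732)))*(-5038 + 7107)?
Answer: -16193371 - 31947*I*sqrt(15038) ≈ -1.6193e+7 - 3.9176e+6*I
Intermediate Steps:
k = -10702245 - 31947*I*sqrt(15038) (k = -31947*(335 + sqrt(-15038)) = -31947*(335 + I*sqrt(15038)) = -10702245 - 31947*I*sqrt(15038) ≈ -1.0702e+7 - 3.9176e+6*I)
k + (-2397 + (-3989 - 1*(-3732)))*(-5038 + 7107) = (-10702245 - 31947*I*sqrt(15038)) + (-2397 + (-3989 - 1*(-3732)))*(-5038 + 7107) = (-10702245 - 31947*I*sqrt(15038)) + (-2397 + (-3989 + 3732))*2069 = (-10702245 - 31947*I*sqrt(15038)) + (-2397 - 257)*2069 = (-10702245 - 31947*I*sqrt(15038)) - 2654*2069 = (-10702245 - 31947*I*sqrt(15038)) - 5491126 = -16193371 - 31947*I*sqrt(15038)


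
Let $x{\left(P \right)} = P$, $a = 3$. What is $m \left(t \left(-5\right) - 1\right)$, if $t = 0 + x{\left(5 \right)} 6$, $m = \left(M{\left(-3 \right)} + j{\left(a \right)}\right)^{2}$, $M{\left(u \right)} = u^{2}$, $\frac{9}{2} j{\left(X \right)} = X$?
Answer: $- \frac{126991}{9} \approx -14110.0$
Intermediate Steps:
$j{\left(X \right)} = \frac{2 X}{9}$
$m = \frac{841}{9}$ ($m = \left(\left(-3\right)^{2} + \frac{2}{9} \cdot 3\right)^{2} = \left(9 + \frac{2}{3}\right)^{2} = \left(\frac{29}{3}\right)^{2} = \frac{841}{9} \approx 93.444$)
$t = 30$ ($t = 0 + 5 \cdot 6 = 0 + 30 = 30$)
$m \left(t \left(-5\right) - 1\right) = \frac{841 \left(30 \left(-5\right) - 1\right)}{9} = \frac{841 \left(-150 - 1\right)}{9} = \frac{841}{9} \left(-151\right) = - \frac{126991}{9}$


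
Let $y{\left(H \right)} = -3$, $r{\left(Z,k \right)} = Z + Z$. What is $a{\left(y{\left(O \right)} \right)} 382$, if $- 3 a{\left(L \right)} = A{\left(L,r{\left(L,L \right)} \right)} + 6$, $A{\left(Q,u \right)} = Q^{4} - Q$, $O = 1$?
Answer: $-11460$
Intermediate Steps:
$r{\left(Z,k \right)} = 2 Z$
$a{\left(L \right)} = -2 - \frac{L^{4}}{3} + \frac{L}{3}$ ($a{\left(L \right)} = - \frac{\left(L^{4} - L\right) + 6}{3} = - \frac{6 + L^{4} - L}{3} = -2 - \frac{L^{4}}{3} + \frac{L}{3}$)
$a{\left(y{\left(O \right)} \right)} 382 = \left(-2 - \frac{\left(-3\right)^{4}}{3} + \frac{1}{3} \left(-3\right)\right) 382 = \left(-2 - 27 - 1\right) 382 = \left(-30\right) 382 = -11460$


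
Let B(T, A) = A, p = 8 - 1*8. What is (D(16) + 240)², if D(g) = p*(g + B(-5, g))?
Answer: 57600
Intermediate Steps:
p = 0 (p = 8 - 8 = 0)
D(g) = 0 (D(g) = 0*(g + g) = 0*(2*g) = 0)
(D(16) + 240)² = (0 + 240)² = 240² = 57600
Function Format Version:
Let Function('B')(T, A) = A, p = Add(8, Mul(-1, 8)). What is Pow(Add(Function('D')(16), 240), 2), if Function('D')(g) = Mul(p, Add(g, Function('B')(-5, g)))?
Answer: 57600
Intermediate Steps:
p = 0 (p = Add(8, -8) = 0)
Function('D')(g) = 0 (Function('D')(g) = Mul(0, Add(g, g)) = Mul(0, Mul(2, g)) = 0)
Pow(Add(Function('D')(16), 240), 2) = Pow(Add(0, 240), 2) = Pow(240, 2) = 57600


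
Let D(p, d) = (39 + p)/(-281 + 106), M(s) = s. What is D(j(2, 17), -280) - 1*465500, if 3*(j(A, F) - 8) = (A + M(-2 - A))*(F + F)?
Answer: -244387573/525 ≈ -4.6550e+5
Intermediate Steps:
j(A, F) = 8 - 4*F/3 (j(A, F) = 8 + ((A + (-2 - A))*(F + F))/3 = 8 + (-4*F)/3 = 8 - 4*F/3)
D(p, d) = -39/175 - p/175 (D(p, d) = (39 + p)/(-175) = (39 + p)*(-1/175) = -39/175 - p/175)
D(j(2, 17), -280) - 1*465500 = (-39/175 - (8 - 4/3*17)/175) - 1*465500 = (-39/175 - (8 - 68/3)/175) - 465500 = (-39/175 - 1/175*(-44/3)) - 465500 = (-39/175 + 44/525) - 465500 = -73/525 - 465500 = -244387573/525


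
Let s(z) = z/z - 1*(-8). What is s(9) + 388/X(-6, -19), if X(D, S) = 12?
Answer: 124/3 ≈ 41.333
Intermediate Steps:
s(z) = 9 (s(z) = 1 + 8 = 9)
s(9) + 388/X(-6, -19) = 9 + 388/12 = 9 + 388*(1/12) = 9 + 97/3 = 124/3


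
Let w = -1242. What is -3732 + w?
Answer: -4974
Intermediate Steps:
-3732 + w = -3732 - 1242 = -4974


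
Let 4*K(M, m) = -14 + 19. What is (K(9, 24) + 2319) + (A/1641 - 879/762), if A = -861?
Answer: 644275451/277876 ≈ 2318.6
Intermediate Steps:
K(M, m) = 5/4 (K(M, m) = (-14 + 19)/4 = (¼)*5 = 5/4)
(K(9, 24) + 2319) + (A/1641 - 879/762) = (5/4 + 2319) + (-861/1641 - 879/762) = 9281/4 + (-861*1/1641 - 879*1/762) = 9281/4 + (-287/547 - 293/254) = 9281/4 - 233169/138938 = 644275451/277876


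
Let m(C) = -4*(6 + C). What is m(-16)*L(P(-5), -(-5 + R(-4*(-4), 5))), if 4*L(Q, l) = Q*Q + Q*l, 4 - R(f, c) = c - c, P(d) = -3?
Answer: 60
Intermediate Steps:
m(C) = -24 - 4*C
R(f, c) = 4 (R(f, c) = 4 - (c - c) = 4 - 1*0 = 4 + 0 = 4)
L(Q, l) = Q**2/4 + Q*l/4 (L(Q, l) = (Q*Q + Q*l)/4 = (Q**2 + Q*l)/4 = Q**2/4 + Q*l/4)
m(-16)*L(P(-5), -(-5 + R(-4*(-4), 5))) = (-24 - 4*(-16))*((1/4)*(-3)*(-3 - (-5 + 4))) = (-24 + 64)*((1/4)*(-3)*(-3 - 1*(-1))) = 40*((1/4)*(-3)*(-3 + 1)) = 40*((1/4)*(-3)*(-2)) = 40*(3/2) = 60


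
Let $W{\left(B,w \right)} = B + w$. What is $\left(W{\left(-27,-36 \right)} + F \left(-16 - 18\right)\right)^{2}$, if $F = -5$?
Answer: $11449$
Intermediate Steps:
$\left(W{\left(-27,-36 \right)} + F \left(-16 - 18\right)\right)^{2} = \left(\left(-27 - 36\right) - 5 \left(-16 - 18\right)\right)^{2} = \left(-63 - -170\right)^{2} = \left(-63 + 170\right)^{2} = 107^{2} = 11449$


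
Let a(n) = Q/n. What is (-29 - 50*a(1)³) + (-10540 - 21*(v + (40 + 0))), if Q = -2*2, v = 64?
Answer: -9553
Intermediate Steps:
Q = -4
a(n) = -4/n
(-29 - 50*a(1)³) + (-10540 - 21*(v + (40 + 0))) = (-29 - 50*(-4/1)³) + (-10540 - 21*(64 + (40 + 0))) = (-29 - 50*(-4*1)³) + (-10540 - 21*(64 + 40)) = (-29 - 50*(-4)³) + (-10540 - 21*104) = (-29 - 50*(-64)) + (-10540 - 2184) = (-29 + 3200) - 12724 = 3171 - 12724 = -9553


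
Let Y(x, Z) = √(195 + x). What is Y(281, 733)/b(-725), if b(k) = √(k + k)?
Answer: -I*√6902/145 ≈ -0.57295*I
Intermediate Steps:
b(k) = √2*√k (b(k) = √(2*k) = √2*√k)
Y(281, 733)/b(-725) = √(195 + 281)/((√2*√(-725))) = √476/((√2*(5*I*√29))) = (2*√119)/((5*I*√58)) = (2*√119)*(-I*√58/290) = -I*√6902/145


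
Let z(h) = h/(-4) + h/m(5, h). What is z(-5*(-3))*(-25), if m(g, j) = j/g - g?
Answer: 1125/4 ≈ 281.25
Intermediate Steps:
m(g, j) = -g + j/g
z(h) = -h/4 + h/(-5 + h/5) (z(h) = h/(-4) + h/(-1*5 + h/5) = h*(-¼) + h/(-5 + h*(⅕)) = -h/4 + h/(-5 + h/5))
z(-5*(-3))*(-25) = ((-5*(-3))*(45 - (-5)*(-3))/(4*(-25 - 5*(-3))))*(-25) = ((¼)*15*(45 - 1*15)/(-25 + 15))*(-25) = ((¼)*15*(45 - 15)/(-10))*(-25) = ((¼)*15*(-⅒)*30)*(-25) = -45/4*(-25) = 1125/4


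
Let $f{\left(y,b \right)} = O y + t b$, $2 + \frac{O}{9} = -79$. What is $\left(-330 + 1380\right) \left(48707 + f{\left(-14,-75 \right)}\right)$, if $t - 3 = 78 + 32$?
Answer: $52959900$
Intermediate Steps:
$O = -729$ ($O = -18 + 9 \left(-79\right) = -18 - 711 = -729$)
$t = 113$ ($t = 3 + \left(78 + 32\right) = 3 + 110 = 113$)
$f{\left(y,b \right)} = - 729 y + 113 b$
$\left(-330 + 1380\right) \left(48707 + f{\left(-14,-75 \right)}\right) = \left(-330 + 1380\right) \left(48707 + \left(\left(-729\right) \left(-14\right) + 113 \left(-75\right)\right)\right) = 1050 \left(48707 + \left(10206 - 8475\right)\right) = 1050 \left(48707 + 1731\right) = 1050 \cdot 50438 = 52959900$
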